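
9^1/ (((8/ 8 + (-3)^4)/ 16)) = 1.76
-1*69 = -69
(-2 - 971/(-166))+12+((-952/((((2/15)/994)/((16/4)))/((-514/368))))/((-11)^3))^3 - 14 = -125913199474195077110830042121/4762398826361902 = -26439028746860.09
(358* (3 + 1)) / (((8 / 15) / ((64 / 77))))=171840 / 77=2231.69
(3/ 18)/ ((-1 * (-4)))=1/ 24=0.04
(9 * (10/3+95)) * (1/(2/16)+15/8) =69915/8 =8739.38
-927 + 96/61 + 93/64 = -923.97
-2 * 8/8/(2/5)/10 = -0.50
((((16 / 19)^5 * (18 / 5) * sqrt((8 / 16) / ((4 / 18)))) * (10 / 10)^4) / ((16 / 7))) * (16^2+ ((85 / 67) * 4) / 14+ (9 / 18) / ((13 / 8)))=256.79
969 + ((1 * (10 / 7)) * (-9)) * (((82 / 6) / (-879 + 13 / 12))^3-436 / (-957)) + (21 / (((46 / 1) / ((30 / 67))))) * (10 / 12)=1550323409219309900661 / 1609366559233613950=963.31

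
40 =40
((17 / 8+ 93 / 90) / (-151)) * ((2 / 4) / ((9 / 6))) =-379 / 54360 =-0.01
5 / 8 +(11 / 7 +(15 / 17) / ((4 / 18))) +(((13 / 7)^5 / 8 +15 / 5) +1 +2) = 8530691 / 571438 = 14.93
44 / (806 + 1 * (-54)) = 11 / 188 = 0.06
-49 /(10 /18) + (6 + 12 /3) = -391 /5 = -78.20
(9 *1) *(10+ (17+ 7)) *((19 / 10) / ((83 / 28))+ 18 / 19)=3832344 / 7885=486.03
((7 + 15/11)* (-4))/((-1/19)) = 6992/11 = 635.64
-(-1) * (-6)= -6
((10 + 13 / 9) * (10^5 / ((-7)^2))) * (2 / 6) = 10300000 / 1323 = 7785.34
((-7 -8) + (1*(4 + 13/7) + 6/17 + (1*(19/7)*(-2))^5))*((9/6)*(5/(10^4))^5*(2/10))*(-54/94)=54655126731/2148606880000000000000000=0.00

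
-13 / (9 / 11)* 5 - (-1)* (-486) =-5089 / 9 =-565.44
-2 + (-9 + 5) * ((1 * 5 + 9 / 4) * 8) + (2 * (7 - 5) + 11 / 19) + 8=-4207 / 19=-221.42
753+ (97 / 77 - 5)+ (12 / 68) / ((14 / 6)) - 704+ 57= 133957 / 1309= 102.34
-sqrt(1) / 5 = -1 / 5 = -0.20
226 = 226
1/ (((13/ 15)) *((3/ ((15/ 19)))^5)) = 46875/ 32189287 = 0.00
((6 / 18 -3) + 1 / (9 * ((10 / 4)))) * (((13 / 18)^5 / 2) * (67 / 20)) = -1467721229 / 1700611200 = -0.86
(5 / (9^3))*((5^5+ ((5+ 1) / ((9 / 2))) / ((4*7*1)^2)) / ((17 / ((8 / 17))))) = 18375010 / 30970107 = 0.59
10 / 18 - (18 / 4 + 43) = -845 / 18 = -46.94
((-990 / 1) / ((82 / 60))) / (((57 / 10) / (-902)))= 2178000 / 19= 114631.58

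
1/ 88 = 0.01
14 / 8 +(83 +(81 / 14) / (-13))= 30687 / 364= 84.30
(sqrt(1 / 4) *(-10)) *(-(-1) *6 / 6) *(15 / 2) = -75 / 2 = -37.50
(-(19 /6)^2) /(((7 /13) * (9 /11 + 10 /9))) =-51623 /5348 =-9.65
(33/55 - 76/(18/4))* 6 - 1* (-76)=-326/15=-21.73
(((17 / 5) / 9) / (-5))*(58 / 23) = -0.19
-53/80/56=-53/4480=-0.01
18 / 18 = 1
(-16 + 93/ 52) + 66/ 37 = -23911/ 1924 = -12.43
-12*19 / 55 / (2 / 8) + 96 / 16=-582 / 55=-10.58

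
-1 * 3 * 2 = -6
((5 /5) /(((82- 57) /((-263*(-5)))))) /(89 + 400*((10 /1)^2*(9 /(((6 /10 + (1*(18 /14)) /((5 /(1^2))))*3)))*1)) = 263 /700445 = 0.00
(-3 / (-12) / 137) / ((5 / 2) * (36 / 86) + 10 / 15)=0.00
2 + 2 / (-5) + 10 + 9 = 103 / 5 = 20.60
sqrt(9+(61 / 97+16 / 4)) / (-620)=-sqrt(128234) / 60140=-0.01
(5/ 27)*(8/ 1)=40/ 27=1.48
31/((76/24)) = 186/19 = 9.79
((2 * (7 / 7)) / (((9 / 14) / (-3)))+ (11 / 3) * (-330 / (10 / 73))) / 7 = -26527 / 21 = -1263.19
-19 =-19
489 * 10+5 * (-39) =4695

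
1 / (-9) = -0.11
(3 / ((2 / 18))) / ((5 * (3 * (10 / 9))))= 81 / 50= 1.62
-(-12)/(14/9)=54/7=7.71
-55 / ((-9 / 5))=275 / 9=30.56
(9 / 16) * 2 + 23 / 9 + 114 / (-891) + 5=20321 / 2376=8.55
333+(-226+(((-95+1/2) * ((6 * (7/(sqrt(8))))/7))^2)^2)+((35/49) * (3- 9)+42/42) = 723486286311/448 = 1614924746.23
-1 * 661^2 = -436921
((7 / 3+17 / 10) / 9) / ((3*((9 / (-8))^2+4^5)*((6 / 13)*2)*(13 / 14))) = 13552 / 79724655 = 0.00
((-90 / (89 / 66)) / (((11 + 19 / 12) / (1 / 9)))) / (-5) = 1584 / 13439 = 0.12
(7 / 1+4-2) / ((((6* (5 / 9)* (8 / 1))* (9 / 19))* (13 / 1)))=57 / 1040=0.05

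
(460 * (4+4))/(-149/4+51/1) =267.64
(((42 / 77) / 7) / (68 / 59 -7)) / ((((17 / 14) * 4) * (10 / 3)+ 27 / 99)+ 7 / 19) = -3363 / 4247755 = -0.00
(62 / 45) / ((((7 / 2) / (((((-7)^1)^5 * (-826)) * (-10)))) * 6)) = -245920024 / 27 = -9108149.04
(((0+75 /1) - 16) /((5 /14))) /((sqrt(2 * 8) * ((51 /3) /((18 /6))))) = 1239 /170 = 7.29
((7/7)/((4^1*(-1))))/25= -1/100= -0.01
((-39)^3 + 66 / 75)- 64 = -1484553 / 25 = -59382.12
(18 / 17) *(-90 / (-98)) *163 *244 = 38673.85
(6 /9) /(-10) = -1 /15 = -0.07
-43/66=-0.65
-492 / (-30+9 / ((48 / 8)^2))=1968 / 119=16.54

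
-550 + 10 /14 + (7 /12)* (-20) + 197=-7643 /21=-363.95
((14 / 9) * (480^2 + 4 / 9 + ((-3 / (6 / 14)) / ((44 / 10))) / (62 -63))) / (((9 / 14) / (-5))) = -2787580.18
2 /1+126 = 128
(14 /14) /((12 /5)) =5 /12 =0.42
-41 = -41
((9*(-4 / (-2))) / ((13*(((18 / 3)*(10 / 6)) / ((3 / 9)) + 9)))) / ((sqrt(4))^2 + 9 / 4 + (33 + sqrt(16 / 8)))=3768 / 4160273 - 96*sqrt(2) / 4160273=0.00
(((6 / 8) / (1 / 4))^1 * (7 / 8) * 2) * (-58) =-609 / 2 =-304.50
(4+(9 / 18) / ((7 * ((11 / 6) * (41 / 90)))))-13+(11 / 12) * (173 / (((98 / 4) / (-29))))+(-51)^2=318805651 / 132594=2404.37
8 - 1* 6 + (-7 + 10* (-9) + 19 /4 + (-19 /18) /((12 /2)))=-4883 /54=-90.43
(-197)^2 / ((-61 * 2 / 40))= -776180 / 61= -12724.26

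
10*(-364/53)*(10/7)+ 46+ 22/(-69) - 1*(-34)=-67406/3657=-18.43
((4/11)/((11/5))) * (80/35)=0.38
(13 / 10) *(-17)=-221 / 10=-22.10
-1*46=-46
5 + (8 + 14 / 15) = 209 / 15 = 13.93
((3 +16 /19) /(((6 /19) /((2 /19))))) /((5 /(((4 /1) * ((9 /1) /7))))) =876 /665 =1.32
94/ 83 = 1.13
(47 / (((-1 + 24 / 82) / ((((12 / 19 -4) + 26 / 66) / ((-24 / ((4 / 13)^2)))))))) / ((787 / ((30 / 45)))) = -14375420 / 21765541941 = -0.00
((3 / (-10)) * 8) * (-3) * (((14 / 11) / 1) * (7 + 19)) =13104 / 55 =238.25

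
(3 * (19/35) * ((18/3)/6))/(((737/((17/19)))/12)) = 612/25795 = 0.02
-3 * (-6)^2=-108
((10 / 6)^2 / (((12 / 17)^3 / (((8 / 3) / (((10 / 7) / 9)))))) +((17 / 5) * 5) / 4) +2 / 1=180055 / 1296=138.93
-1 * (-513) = 513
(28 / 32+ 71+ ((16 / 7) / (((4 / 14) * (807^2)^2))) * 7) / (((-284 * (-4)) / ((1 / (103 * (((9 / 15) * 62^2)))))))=39334197500165 / 147687120104458295808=0.00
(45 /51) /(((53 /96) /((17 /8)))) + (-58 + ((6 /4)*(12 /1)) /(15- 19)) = -6265 /106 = -59.10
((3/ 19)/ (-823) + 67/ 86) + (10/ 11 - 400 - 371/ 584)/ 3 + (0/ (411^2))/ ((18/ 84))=-572166743025/ 4319439784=-132.46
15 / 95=3 / 19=0.16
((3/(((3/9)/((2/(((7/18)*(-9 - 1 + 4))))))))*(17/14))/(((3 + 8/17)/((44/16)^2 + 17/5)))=-6843231/231280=-29.59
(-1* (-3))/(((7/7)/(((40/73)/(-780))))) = -2/949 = -0.00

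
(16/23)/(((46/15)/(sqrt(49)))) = 840/529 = 1.59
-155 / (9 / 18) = -310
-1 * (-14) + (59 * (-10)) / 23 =-268 / 23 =-11.65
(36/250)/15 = 6/625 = 0.01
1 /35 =0.03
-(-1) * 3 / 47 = 3 / 47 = 0.06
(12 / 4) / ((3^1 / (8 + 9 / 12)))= 35 / 4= 8.75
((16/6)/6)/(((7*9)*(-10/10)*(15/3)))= -4/2835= -0.00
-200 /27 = -7.41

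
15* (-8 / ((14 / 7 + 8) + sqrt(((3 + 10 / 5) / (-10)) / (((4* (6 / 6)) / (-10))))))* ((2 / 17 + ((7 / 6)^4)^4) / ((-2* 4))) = 2853010197490645 / 157864608571392 - 570602039498129* sqrt(5) / 631458434285568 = 16.05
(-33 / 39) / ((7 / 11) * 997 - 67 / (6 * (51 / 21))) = -12342 / 9187087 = -0.00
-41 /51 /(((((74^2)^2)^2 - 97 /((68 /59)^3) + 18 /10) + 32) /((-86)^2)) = -0.00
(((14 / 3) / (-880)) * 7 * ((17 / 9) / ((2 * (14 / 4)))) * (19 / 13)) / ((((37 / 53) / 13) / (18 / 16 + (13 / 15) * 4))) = -66027983 / 52747200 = -1.25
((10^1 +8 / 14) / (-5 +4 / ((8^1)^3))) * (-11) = 23.29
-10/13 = -0.77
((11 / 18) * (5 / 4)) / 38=55 / 2736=0.02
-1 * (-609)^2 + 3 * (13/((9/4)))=-1112591/3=-370863.67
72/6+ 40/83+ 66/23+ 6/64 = 943519/61088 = 15.45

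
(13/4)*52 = 169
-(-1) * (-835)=-835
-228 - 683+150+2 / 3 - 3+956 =578 / 3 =192.67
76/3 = 25.33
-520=-520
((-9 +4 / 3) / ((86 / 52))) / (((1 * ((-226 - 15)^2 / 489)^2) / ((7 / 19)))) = -0.00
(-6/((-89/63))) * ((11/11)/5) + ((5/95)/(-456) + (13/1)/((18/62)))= 527743121/11566440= 45.63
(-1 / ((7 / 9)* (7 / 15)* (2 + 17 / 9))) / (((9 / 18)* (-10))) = 243 / 1715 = 0.14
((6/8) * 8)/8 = 3/4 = 0.75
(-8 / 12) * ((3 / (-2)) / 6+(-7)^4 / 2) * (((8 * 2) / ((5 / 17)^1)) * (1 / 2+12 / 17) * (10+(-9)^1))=-52490.93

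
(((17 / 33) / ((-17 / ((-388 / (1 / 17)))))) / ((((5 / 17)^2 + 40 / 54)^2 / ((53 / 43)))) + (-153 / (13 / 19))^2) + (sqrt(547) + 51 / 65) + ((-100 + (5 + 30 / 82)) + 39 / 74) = sqrt(547) + 508006524127872563999 / 10105455989507450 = 50293.91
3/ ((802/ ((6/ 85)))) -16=-545351/ 34085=-16.00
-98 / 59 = -1.66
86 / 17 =5.06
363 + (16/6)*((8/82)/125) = 5581157/15375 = 363.00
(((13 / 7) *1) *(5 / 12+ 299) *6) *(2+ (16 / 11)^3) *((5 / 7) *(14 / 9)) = 18822.19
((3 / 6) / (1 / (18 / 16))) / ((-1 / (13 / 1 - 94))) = 729 / 16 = 45.56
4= 4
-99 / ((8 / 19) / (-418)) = 393129 / 4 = 98282.25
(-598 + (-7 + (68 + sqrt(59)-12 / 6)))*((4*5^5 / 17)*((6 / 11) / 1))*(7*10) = -257250000 / 17 + 5250000*sqrt(59) / 187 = -14916705.80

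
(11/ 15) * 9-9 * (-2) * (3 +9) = 1113/ 5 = 222.60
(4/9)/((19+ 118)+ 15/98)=392/120969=0.00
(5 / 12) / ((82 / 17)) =85 / 984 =0.09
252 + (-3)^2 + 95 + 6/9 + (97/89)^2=8503697/23763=357.85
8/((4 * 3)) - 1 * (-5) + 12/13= 257/39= 6.59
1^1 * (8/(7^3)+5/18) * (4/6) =1859/9261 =0.20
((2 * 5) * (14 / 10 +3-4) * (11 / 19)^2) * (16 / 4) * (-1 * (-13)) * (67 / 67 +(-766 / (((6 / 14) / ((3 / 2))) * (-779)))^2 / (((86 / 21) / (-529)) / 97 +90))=419032589448082324 / 5311423751066971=78.89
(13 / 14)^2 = 169 / 196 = 0.86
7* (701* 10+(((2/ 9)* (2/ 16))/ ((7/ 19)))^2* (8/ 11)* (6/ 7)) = 714116071/ 14553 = 49070.02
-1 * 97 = -97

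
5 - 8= -3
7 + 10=17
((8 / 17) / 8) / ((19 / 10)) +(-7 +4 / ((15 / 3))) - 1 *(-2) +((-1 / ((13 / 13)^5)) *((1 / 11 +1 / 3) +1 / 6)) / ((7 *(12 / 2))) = -4.18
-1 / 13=-0.08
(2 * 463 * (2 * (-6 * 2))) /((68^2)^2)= -1389 /1336336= -0.00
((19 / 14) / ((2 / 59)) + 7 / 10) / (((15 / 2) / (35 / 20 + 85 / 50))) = 131169 / 7000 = 18.74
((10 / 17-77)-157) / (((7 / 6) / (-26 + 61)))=-119040 / 17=-7002.35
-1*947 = -947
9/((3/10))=30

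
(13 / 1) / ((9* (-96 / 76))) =-247 / 216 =-1.14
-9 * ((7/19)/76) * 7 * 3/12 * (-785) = 59.94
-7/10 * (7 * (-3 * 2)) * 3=88.20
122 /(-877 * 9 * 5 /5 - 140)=-122 /8033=-0.02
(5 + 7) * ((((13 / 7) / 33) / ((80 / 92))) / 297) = 299 / 114345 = 0.00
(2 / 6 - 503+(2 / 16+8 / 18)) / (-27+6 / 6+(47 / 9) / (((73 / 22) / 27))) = -2639023 / 86688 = -30.44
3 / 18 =1 / 6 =0.17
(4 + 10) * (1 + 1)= 28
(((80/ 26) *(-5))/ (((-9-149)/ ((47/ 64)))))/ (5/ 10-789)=-0.00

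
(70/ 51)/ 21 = 10/ 153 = 0.07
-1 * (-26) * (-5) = -130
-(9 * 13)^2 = -13689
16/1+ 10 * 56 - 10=566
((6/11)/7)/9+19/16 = 4421/3696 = 1.20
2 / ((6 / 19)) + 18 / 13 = 301 / 39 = 7.72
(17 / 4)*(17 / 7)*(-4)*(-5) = 1445 / 7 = 206.43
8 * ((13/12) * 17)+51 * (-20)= -872.67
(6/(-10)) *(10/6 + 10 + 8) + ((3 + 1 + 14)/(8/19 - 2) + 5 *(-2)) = -166/5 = -33.20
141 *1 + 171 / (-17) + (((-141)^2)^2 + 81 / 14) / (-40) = -18813849027 / 1904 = -9881223.23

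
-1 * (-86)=86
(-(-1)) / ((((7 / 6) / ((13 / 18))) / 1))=13 / 21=0.62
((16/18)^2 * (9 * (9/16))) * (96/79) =384/79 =4.86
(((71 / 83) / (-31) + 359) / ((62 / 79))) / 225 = 36483622 / 17946675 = 2.03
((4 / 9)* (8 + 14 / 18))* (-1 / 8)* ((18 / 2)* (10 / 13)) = -395 / 117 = -3.38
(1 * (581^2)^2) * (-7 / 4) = -797632001047 / 4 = -199408000261.75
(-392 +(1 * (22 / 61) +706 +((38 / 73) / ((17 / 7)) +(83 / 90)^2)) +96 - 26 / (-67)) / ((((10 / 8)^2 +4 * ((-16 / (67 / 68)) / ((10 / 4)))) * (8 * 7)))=-16918508463863 / 56180787831630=-0.30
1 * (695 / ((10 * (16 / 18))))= 1251 / 16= 78.19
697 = 697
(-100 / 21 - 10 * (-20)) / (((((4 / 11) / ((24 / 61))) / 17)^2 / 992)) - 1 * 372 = 1706701312116 / 26047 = 65523911.09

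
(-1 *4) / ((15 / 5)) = -4 / 3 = -1.33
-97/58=-1.67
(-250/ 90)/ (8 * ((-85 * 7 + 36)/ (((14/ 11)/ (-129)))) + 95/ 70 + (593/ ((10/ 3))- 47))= -125/ 20403063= -0.00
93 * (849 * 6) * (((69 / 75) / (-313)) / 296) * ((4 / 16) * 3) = -16344099 / 4632400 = -3.53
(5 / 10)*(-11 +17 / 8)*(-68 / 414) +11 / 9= 359 / 184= 1.95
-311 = -311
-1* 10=-10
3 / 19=0.16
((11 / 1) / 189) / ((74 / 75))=0.06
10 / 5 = 2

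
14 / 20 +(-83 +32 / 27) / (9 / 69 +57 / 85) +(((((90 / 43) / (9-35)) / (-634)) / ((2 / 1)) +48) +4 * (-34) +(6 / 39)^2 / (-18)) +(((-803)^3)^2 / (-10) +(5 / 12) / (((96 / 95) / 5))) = -835628405039978800075848934367 / 31168788543360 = -26809781325876900.28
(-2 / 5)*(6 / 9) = -4 / 15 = -0.27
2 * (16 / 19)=32 / 19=1.68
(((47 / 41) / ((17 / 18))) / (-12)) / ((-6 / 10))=235 / 1394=0.17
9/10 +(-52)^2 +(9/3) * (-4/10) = 27037/10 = 2703.70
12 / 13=0.92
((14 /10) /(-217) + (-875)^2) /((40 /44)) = 652695307 /775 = 842187.49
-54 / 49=-1.10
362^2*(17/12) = 556937/3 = 185645.67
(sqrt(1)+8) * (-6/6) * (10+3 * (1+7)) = -306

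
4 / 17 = 0.24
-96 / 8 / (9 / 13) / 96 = -0.18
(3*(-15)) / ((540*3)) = -1 / 36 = -0.03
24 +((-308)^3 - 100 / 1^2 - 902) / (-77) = 29220962 / 77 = 379493.01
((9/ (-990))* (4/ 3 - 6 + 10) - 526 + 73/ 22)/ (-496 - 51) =172501/ 180510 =0.96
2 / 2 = 1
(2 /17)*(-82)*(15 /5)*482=-237144 /17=-13949.65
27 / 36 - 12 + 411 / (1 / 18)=29547 / 4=7386.75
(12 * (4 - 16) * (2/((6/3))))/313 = -144/313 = -0.46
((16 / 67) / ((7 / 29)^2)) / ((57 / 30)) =134560 / 62377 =2.16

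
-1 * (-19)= 19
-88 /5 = -17.60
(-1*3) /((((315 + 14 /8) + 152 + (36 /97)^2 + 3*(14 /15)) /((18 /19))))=-10161720 /1686481781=-0.01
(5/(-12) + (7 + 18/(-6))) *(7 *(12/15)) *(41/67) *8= 98728/1005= 98.24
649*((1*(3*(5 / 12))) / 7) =3245 / 28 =115.89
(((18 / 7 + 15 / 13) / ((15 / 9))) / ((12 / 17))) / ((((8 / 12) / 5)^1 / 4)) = 94.99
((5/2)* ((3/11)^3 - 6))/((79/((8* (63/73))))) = -10028340/7675877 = -1.31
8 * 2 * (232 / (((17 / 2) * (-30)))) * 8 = -29696 / 255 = -116.45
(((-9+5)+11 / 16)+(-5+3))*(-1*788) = 16745 / 4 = 4186.25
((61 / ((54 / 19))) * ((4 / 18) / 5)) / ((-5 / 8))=-9272 / 6075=-1.53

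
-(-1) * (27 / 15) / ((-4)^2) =9 / 80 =0.11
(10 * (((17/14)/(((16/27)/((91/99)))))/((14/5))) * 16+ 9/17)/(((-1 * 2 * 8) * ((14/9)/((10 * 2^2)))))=-12742245/73304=-173.83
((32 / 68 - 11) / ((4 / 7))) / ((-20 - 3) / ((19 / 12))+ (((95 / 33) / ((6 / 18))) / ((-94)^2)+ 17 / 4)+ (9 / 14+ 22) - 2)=-4049404051 / 2278367540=-1.78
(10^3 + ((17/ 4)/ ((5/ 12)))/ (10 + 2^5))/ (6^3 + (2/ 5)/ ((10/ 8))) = 350085/ 75712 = 4.62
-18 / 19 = -0.95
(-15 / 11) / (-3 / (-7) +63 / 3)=-7 / 110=-0.06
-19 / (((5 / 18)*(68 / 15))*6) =-171 / 68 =-2.51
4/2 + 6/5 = 16/5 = 3.20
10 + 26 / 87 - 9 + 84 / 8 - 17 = -905 / 174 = -5.20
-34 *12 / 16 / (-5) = 5.10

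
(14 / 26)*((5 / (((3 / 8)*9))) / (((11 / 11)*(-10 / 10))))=-280 / 351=-0.80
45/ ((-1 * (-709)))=45/ 709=0.06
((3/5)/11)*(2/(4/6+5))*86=1548/935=1.66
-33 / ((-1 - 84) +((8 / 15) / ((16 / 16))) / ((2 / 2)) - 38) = 45 / 167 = 0.27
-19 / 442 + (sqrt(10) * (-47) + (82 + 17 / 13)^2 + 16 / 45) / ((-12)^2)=896505773 / 18617040 - 47 * sqrt(10) / 144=47.12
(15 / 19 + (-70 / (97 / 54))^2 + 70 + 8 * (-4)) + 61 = 289319064 / 178771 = 1618.38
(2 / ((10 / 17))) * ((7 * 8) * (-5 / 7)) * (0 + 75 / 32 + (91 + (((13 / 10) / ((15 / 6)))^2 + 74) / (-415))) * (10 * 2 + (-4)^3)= 144601063079 / 259375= 557498.07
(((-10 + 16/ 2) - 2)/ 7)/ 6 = -2/ 21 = -0.10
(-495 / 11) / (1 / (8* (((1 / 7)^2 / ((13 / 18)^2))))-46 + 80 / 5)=116640 / 69479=1.68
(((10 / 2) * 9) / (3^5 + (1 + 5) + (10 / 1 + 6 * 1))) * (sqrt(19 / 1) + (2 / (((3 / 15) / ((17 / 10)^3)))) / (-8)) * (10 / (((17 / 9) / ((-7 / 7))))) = 23409 / 4240 - 810 * sqrt(19) / 901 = 1.60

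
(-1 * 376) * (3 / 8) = -141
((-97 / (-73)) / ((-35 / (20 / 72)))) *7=-0.07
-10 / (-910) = 1 / 91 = 0.01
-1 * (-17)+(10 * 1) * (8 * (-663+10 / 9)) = -476407 / 9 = -52934.11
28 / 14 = 2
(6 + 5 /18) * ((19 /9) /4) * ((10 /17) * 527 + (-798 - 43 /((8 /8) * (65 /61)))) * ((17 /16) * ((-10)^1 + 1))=1253485157 /74880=16739.92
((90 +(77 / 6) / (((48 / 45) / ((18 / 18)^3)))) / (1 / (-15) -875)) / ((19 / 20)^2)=-1224375 / 9476972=-0.13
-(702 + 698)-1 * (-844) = -556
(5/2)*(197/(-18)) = -985/36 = -27.36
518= 518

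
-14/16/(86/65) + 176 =120633/688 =175.34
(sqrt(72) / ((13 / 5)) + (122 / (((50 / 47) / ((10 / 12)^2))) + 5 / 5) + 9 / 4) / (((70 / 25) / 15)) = 1125 * sqrt(2) / 91 + 9325 / 21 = 461.53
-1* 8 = -8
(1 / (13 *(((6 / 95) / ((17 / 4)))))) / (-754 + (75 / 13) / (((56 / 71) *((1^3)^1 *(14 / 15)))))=-158270 / 22814679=-0.01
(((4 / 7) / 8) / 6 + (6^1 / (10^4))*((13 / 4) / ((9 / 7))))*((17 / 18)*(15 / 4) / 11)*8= 31943 / 924000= 0.03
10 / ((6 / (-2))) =-10 / 3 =-3.33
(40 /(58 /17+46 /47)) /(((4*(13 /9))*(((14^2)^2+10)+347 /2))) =0.00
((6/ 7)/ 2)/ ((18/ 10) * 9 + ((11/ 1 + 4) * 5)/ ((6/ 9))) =10/ 3003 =0.00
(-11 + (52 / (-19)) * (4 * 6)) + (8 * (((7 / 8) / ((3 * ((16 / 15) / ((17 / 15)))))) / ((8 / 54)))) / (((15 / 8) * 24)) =-463979 / 6080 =-76.31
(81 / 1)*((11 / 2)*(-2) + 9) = -162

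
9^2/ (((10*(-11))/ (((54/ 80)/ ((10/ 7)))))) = -15309/ 44000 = -0.35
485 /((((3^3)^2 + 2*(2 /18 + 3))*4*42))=1455 /370552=0.00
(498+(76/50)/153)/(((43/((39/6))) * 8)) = 3095443/328950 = 9.41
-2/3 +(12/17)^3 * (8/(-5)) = -90602/73695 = -1.23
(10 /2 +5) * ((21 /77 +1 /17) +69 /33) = 24.22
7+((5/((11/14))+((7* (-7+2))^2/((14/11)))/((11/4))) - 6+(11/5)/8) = 357.64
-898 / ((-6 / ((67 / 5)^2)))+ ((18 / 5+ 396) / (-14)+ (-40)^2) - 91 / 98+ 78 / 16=119488111 / 4200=28449.55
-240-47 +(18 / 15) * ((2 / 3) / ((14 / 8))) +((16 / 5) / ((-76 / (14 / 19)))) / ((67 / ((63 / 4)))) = -242577597 / 846545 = -286.55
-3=-3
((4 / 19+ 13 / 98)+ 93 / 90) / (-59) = -19223 / 823935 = -0.02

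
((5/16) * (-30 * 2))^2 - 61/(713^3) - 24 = 1899690054401/5799473552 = 327.56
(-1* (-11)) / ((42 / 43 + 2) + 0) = 473 / 128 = 3.70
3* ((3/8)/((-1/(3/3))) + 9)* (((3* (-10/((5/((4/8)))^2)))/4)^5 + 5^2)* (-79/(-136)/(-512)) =-2462569178013/3355443200000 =-0.73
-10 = -10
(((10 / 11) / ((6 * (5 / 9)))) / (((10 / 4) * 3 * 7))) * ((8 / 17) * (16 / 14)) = 128 / 45815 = 0.00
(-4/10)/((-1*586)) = 1/1465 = 0.00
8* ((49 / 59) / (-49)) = -0.14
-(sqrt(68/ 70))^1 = -sqrt(1190)/ 35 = -0.99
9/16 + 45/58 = 1.34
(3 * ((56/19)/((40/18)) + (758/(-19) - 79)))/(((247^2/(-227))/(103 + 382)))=636.48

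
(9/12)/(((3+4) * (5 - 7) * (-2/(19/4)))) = 57/448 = 0.13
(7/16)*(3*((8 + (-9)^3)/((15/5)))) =-315.44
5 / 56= 0.09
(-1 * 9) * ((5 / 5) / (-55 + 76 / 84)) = 189 / 1136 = 0.17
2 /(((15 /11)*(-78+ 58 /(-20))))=-44 /2427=-0.02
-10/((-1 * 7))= 10/7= 1.43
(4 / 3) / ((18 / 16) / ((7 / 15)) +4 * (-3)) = -224 / 1611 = -0.14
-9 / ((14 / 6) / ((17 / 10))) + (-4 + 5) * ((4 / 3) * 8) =863 / 210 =4.11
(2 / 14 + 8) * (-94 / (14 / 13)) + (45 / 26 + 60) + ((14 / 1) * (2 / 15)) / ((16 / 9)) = -8255193 / 12740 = -647.97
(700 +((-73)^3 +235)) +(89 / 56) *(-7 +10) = -21732325 / 56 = -388077.23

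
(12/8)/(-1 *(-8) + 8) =3/32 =0.09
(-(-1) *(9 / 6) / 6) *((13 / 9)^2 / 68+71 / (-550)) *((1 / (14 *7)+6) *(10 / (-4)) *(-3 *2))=-87795751 / 39584160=-2.22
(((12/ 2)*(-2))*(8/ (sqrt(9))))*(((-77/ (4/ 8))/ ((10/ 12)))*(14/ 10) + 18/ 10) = 205536/ 25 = 8221.44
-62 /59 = -1.05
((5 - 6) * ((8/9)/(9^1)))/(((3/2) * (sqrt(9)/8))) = -128/729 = -0.18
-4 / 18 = -2 / 9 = -0.22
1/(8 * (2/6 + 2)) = 3/56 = 0.05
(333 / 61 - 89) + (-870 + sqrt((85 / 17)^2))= -57861 / 61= -948.54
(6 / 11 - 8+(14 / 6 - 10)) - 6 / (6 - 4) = -598 / 33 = -18.12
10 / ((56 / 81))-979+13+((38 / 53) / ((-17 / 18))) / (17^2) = -6937563279 / 7290892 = -951.54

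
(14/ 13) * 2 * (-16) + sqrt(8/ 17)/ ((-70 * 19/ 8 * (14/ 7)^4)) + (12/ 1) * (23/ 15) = -1044/ 65 - sqrt(34)/ 22610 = -16.06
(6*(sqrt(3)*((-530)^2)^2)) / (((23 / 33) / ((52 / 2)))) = 30589671135231.14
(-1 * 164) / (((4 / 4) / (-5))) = 820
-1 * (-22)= 22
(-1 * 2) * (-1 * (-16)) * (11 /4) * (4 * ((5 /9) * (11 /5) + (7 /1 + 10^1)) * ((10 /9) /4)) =-144320 /81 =-1781.73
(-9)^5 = -59049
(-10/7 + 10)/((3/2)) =40/7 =5.71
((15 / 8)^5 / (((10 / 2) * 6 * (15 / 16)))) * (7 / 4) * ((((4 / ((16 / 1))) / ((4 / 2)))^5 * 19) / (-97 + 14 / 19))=-8528625 / 981936898048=-0.00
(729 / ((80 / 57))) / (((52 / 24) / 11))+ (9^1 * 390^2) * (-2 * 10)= -14235188751 / 520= -27375362.98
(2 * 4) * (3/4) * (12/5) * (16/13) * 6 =6912/65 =106.34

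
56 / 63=8 / 9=0.89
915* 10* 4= 36600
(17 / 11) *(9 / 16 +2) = 697 / 176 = 3.96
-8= -8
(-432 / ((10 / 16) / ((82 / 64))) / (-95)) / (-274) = -2214 / 65075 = -0.03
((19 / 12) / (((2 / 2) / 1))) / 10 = 19 / 120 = 0.16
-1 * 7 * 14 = -98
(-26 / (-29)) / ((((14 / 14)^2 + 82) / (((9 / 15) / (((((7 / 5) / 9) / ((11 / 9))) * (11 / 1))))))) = 78 / 16849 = 0.00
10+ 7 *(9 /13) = 193 /13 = 14.85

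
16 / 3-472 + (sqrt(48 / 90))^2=-6992 / 15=-466.13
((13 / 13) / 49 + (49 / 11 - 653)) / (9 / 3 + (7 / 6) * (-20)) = 1048665 / 32879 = 31.89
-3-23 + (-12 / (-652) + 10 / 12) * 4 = -11048 / 489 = -22.59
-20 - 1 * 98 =-118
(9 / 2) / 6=3 / 4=0.75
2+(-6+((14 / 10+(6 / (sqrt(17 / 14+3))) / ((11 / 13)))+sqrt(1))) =1.85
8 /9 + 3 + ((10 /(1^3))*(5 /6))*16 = 1235 /9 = 137.22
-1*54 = -54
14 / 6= 7 / 3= 2.33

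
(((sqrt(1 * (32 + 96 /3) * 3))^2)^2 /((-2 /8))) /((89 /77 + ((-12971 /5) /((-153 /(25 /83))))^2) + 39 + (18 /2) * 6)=-6335696683008 /5166240575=-1226.37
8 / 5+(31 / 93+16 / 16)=44 / 15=2.93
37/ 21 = 1.76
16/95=0.17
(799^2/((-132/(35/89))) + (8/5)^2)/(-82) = 557849003/24083400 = 23.16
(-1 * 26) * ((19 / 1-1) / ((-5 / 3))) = 1404 / 5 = 280.80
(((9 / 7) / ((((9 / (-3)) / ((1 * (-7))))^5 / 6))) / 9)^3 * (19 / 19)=110730297608 / 531441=208358.59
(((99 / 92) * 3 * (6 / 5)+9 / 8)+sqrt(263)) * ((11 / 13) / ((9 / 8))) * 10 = 11242 / 299+880 * sqrt(263) / 117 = 159.57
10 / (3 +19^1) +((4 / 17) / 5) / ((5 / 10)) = 513 / 935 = 0.55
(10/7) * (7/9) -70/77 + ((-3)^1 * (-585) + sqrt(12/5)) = 1756.75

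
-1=-1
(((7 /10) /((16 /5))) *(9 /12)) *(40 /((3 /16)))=35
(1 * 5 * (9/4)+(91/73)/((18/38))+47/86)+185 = 22536181/113004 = 199.43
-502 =-502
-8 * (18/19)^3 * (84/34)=-1959552/116603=-16.81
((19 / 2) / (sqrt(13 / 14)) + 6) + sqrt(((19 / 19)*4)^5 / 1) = 19*sqrt(182) / 26 + 38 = 47.86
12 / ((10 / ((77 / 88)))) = 21 / 20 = 1.05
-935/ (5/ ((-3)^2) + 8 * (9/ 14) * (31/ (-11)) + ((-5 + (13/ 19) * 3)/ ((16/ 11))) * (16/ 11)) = 12311145/ 222329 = 55.37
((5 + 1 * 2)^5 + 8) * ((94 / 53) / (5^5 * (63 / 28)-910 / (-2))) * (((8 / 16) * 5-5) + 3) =632244 / 317417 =1.99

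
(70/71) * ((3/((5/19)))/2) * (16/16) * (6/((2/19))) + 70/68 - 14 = 307.35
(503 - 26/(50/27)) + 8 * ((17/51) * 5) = 37672/75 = 502.29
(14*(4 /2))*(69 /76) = 483 /19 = 25.42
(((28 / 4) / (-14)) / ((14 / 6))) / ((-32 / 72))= 27 / 56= 0.48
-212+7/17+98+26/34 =-1918/17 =-112.82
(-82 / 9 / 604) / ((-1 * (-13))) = -41 / 35334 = -0.00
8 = 8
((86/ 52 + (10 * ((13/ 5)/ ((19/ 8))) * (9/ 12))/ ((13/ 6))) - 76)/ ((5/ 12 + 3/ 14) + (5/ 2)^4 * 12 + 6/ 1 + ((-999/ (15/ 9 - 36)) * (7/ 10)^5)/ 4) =-15078273000000/ 101852273393273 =-0.15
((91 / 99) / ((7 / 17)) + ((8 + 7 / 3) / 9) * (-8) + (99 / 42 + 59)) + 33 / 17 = 56.35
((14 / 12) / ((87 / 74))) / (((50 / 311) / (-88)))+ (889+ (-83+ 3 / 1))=1734569 / 6525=265.83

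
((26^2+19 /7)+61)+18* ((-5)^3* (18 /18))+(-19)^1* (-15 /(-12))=-42953 /28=-1534.04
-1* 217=-217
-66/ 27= -22/ 9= -2.44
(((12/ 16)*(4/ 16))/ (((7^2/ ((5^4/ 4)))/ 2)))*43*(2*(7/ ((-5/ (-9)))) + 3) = 1450.02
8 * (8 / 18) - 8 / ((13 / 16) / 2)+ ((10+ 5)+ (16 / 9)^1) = 25 / 39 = 0.64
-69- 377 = -446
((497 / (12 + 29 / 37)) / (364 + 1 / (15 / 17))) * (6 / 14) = 118215 / 2590621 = 0.05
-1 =-1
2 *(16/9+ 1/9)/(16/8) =17/9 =1.89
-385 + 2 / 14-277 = -4633 / 7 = -661.86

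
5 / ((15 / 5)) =5 / 3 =1.67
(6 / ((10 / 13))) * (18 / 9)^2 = 156 / 5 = 31.20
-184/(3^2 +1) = -18.40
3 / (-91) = -3 / 91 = -0.03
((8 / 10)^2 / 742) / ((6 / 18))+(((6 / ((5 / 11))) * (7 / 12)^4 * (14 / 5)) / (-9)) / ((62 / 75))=-1707020383 / 2981059200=-0.57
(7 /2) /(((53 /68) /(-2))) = -476 /53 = -8.98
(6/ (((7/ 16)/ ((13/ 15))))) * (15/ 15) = 416/ 35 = 11.89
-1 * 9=-9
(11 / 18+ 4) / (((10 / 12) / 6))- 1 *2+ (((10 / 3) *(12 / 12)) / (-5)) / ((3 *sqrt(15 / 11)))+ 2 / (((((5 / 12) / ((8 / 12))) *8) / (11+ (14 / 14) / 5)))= 892 / 25- 2 *sqrt(165) / 135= 35.49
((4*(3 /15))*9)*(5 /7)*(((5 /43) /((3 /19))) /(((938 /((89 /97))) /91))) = 659490 /1956199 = 0.34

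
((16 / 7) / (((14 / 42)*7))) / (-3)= -0.33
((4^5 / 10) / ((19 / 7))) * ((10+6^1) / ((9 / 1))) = 57344 / 855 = 67.07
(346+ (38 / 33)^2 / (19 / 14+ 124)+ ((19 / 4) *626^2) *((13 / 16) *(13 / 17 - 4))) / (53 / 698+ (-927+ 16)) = 887662827230017967 / 165265236279000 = 5371.14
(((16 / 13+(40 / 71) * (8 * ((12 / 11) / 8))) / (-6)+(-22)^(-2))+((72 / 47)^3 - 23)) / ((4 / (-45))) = 41138624124075 / 185524225744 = 221.74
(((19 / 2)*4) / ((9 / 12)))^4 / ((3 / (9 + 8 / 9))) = 47507738624 / 2187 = 21722788.58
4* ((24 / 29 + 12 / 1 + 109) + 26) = 17148 / 29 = 591.31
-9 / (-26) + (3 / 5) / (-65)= 219 / 650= 0.34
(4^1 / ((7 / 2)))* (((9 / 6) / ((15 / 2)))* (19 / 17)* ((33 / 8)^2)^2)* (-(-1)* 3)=67597497 / 304640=221.89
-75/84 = -0.89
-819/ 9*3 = -273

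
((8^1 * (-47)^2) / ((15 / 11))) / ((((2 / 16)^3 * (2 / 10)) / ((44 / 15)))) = 4379262976 / 45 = 97316955.02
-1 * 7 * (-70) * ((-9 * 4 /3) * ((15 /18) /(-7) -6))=35980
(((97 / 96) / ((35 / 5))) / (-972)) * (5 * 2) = -485 / 326592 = -0.00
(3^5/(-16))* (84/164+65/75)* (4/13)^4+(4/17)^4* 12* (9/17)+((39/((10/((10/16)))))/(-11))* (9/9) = -570363207693531/1463135490834160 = -0.39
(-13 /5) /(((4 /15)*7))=-1.39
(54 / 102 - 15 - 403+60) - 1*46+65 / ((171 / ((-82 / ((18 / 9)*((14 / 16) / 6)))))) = -3461621 / 6783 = -510.34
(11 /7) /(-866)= -11 /6062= -0.00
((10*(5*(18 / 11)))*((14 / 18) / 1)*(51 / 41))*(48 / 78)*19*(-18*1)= -97675200 / 5863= -16659.59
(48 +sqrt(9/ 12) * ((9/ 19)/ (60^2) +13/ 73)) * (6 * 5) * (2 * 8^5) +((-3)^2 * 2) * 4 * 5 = 1214951424 * sqrt(3)/ 6935 +94372200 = 94675640.17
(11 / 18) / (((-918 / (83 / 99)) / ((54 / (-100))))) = 83 / 275400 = 0.00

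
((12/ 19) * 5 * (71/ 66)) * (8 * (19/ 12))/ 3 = 1420/ 99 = 14.34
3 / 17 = 0.18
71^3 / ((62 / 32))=5726576 / 31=184728.26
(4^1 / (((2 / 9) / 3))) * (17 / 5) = 918 / 5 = 183.60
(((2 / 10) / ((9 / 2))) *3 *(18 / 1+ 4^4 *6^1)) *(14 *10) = 29008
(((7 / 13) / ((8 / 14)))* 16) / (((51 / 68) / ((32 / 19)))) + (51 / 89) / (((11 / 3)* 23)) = 565019869 / 16685097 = 33.86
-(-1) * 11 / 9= 11 / 9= 1.22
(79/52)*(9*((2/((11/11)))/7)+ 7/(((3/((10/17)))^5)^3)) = 29202648578243365601031546461/7475220873260241264961661682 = 3.91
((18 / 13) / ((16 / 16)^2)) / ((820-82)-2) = 9 / 4784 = 0.00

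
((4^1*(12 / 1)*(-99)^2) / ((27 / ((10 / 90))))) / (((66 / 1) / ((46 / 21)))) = 4048 / 63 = 64.25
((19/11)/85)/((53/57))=1083/49555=0.02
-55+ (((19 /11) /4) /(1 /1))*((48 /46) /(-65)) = -904589 /16445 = -55.01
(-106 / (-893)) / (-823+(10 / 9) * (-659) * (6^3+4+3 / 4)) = -1908 / 2611399007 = -0.00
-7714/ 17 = -453.76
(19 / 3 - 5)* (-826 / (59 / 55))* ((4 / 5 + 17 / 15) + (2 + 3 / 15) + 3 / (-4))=-31262 / 9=-3473.56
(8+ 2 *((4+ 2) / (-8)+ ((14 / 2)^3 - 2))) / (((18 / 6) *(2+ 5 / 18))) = 4131 / 41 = 100.76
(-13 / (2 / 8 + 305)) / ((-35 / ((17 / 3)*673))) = 594932 / 128205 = 4.64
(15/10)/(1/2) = 3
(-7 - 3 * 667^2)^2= 1781354686276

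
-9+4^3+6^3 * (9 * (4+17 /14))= 71341 /7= 10191.57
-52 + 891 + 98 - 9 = 928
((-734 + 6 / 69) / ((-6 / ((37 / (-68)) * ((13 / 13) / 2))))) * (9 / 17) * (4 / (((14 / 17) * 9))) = -78070 / 8211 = -9.51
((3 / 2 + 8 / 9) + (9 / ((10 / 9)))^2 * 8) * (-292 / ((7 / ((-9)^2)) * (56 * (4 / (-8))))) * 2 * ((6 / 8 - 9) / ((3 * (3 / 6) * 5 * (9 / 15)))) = -571585839 / 2450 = -233300.34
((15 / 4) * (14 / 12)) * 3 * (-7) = -735 / 8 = -91.88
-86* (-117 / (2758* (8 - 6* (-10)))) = 5031 / 93772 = 0.05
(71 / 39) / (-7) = -71 / 273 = -0.26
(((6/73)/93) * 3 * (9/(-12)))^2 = 81/20484676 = 0.00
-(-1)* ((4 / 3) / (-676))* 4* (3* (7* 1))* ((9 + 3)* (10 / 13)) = -1.53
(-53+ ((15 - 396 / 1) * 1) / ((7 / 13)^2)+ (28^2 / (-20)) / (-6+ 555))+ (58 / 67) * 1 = -12312572368 / 9011835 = -1366.27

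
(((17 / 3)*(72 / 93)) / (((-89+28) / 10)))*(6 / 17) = -480 / 1891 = -0.25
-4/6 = -2/3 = -0.67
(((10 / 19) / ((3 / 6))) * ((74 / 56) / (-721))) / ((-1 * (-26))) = -185 / 2493218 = -0.00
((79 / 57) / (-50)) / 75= -79 / 213750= -0.00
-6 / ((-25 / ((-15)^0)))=6 / 25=0.24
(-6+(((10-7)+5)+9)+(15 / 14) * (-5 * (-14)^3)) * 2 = 29422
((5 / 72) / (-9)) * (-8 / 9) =5 / 729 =0.01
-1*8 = -8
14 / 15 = 0.93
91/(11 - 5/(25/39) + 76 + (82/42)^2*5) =200655/216661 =0.93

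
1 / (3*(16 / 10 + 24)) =5 / 384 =0.01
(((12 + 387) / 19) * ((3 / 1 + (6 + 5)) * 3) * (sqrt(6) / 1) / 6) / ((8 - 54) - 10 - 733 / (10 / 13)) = -490 * sqrt(6) / 3363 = -0.36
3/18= 1/6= 0.17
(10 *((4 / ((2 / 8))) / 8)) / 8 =5 / 2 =2.50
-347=-347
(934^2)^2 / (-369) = -761004990736 / 369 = -2062344148.34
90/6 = 15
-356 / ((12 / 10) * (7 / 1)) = -890 / 21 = -42.38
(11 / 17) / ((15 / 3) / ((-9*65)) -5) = -1287 / 9962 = -0.13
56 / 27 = 2.07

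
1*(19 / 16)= 19 / 16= 1.19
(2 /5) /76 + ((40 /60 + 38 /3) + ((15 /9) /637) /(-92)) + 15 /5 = 90963017 /5567380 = 16.34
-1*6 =-6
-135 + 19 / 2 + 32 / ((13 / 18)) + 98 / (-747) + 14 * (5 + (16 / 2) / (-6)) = -582469 / 19422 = -29.99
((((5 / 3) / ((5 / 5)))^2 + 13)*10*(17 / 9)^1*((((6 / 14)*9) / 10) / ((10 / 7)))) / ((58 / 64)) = 38624 / 435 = 88.79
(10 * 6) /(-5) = -12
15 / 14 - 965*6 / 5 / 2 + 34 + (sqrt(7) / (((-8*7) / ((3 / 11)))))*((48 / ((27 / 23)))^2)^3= -310453760688128*sqrt(7) / 13640319 - 7615 / 14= -60217863.21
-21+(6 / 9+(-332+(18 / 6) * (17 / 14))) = -14645 / 42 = -348.69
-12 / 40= -3 / 10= -0.30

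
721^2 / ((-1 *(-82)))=519841 / 82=6339.52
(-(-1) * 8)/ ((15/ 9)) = 24/ 5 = 4.80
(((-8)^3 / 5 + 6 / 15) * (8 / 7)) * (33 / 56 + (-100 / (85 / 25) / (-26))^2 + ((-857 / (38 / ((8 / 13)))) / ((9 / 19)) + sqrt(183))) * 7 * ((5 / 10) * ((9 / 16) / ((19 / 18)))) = 18230885973 / 3056872 - 4131 * sqrt(183) / 19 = 3022.68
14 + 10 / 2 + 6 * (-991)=-5927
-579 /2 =-289.50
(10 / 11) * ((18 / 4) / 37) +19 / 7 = 8048 / 2849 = 2.82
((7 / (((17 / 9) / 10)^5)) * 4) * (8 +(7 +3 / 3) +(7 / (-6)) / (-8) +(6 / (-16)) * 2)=2545503975000 / 1419857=1792788.97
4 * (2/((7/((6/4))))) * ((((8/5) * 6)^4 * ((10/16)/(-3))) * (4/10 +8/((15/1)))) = -1769472/625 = -2831.16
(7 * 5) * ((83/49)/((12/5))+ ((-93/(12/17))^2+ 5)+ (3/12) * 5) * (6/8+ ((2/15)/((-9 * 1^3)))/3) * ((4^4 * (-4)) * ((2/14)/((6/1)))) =-394375402088/35721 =-11040435.66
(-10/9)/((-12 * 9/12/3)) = 10/27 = 0.37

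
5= 5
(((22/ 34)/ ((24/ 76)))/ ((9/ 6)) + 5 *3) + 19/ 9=2827/ 153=18.48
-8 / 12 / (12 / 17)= -0.94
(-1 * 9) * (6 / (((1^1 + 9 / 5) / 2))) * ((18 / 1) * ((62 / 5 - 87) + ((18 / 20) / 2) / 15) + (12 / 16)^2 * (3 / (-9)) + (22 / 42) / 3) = 101475831 / 1960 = 51773.38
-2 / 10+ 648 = 3239 / 5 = 647.80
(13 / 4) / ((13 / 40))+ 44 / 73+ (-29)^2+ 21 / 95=5907398 / 6935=851.82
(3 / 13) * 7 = 21 / 13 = 1.62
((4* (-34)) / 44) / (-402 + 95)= 34 / 3377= 0.01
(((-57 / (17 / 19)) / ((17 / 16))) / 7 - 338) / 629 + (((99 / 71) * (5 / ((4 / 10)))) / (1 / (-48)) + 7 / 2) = -150636219985 / 180690314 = -833.67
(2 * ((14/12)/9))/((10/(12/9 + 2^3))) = 98/405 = 0.24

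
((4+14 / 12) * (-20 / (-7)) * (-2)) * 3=-88.57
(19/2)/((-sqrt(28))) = -19 * sqrt(7)/28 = -1.80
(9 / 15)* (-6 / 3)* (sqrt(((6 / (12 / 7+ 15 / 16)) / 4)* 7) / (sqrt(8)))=-0.84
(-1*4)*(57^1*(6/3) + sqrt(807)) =-456-4*sqrt(807) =-569.63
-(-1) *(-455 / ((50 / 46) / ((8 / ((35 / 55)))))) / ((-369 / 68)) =969.76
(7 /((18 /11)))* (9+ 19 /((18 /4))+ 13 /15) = 24409 /405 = 60.27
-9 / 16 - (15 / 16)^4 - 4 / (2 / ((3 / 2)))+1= -3.33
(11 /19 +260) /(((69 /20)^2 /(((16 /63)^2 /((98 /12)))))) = 1013964800 /5864185593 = 0.17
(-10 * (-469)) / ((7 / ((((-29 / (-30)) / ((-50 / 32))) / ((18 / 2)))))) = -31088 / 675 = -46.06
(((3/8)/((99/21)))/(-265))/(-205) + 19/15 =18166301/14341800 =1.27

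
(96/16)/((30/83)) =83/5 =16.60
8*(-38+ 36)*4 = -64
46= 46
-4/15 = -0.27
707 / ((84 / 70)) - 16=3439 / 6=573.17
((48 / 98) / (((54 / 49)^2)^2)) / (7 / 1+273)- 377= -5342736713 / 14171760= -377.00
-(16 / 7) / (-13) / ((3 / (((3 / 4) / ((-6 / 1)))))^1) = -2 / 273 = -0.01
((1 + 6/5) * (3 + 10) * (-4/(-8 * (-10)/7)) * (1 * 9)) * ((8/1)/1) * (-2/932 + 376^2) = -118704773187/1165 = -101892509.17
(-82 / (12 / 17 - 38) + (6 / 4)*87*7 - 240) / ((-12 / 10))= -2141965 / 3804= -563.08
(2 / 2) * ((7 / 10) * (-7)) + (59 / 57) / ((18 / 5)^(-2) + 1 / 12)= 3827 / 2470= 1.55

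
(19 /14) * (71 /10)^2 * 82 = 3926939 /700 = 5609.91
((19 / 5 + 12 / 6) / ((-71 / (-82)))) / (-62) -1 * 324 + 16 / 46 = -81948567 / 253115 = -323.76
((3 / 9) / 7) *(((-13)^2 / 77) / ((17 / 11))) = 169 / 2499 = 0.07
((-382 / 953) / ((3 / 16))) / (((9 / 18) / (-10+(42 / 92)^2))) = 63317264 / 1512411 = 41.87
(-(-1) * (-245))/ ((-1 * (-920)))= -49/ 184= -0.27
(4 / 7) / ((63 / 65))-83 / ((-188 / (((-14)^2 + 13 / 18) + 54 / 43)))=627410425 / 7130088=87.99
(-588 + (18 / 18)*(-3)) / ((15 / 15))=-591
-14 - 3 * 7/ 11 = -175/ 11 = -15.91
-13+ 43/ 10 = -87/ 10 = -8.70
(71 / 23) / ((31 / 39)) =2769 / 713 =3.88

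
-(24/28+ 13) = -97/7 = -13.86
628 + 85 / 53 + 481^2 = 12295502 / 53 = 231990.60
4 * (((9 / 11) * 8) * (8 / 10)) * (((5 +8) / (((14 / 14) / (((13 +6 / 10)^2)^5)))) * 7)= 221606757082720704135168 / 537109375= 412591489550374.55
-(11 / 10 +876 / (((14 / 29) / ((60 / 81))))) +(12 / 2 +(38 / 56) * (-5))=-1691701 / 1260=-1342.62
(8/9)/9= 0.10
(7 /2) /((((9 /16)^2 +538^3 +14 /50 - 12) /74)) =1657600 /996613507817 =0.00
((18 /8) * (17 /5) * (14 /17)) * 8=252 /5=50.40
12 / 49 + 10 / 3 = 526 / 147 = 3.58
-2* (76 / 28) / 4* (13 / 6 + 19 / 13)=-5377 / 1092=-4.92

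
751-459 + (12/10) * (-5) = 286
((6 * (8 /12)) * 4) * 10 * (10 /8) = 200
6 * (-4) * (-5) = 120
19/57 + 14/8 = 25/12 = 2.08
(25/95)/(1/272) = 1360/19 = 71.58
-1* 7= -7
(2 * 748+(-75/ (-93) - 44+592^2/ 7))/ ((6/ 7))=11179643/ 186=60105.61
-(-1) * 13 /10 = 1.30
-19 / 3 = -6.33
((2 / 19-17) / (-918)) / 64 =107 / 372096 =0.00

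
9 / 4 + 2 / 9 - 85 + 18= -2323 / 36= -64.53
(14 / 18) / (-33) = -7 / 297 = -0.02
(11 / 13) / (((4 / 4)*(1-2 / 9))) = 99 / 91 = 1.09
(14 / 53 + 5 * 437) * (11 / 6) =1274009 / 318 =4006.32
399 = 399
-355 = -355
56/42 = 4/3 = 1.33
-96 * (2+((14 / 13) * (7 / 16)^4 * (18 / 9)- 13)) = 6978315 / 6656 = 1048.42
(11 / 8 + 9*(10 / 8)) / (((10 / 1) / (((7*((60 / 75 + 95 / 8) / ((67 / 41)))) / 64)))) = 14696409 / 13721600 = 1.07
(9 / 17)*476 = 252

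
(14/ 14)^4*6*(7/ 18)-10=-23/ 3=-7.67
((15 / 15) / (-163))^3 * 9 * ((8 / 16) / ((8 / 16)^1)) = -9 / 4330747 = -0.00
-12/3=-4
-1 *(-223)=223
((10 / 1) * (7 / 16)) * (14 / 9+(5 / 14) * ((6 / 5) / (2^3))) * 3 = 4055 / 192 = 21.12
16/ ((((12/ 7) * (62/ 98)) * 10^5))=343/ 2325000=0.00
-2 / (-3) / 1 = 2 / 3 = 0.67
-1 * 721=-721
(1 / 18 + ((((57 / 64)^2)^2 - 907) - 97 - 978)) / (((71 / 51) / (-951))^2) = -78194258554475362599 / 84573945856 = -924566753.54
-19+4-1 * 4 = -19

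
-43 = -43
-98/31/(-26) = 49/403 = 0.12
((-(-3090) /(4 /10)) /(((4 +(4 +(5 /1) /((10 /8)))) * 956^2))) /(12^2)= 2575 /526427136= 0.00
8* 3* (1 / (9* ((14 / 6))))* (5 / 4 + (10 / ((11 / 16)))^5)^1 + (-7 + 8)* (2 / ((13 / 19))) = 744099.43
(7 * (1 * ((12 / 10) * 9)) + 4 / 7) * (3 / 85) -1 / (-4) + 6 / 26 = 490271 / 154700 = 3.17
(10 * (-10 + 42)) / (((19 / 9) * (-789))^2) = 2880 / 24970009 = 0.00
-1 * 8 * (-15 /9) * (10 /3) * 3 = 400 /3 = 133.33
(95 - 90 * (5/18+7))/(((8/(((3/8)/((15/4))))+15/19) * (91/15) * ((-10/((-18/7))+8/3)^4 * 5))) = -5983632/48360387751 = -0.00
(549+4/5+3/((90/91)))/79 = 3317/474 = 7.00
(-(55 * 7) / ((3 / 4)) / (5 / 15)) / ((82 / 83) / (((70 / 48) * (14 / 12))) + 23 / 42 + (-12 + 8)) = 187895400 / 350377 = 536.27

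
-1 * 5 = -5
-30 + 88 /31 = -842 /31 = -27.16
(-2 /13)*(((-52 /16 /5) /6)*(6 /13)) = 1 /130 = 0.01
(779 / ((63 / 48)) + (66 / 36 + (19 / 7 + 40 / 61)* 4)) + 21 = 537881 / 854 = 629.84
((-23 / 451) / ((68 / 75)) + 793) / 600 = 24317999 / 18400800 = 1.32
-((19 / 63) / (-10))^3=6859 / 250047000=0.00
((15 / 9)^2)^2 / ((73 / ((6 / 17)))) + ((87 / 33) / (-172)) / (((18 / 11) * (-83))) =35797967 / 956691864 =0.04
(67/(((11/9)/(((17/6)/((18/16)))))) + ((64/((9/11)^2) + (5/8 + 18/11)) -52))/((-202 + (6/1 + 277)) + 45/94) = 61618457/27296676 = 2.26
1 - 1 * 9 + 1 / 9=-71 / 9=-7.89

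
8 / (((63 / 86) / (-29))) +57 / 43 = -854345 / 2709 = -315.37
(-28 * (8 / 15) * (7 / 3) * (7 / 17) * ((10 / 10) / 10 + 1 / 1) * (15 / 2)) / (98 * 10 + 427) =-4312 / 51255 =-0.08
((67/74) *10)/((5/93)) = 6231/37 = 168.41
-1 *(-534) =534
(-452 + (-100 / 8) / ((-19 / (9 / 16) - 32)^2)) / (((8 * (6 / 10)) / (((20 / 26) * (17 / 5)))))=-246.28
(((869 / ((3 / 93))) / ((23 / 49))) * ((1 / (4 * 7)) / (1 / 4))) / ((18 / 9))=188573 / 46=4099.41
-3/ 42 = -1/ 14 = -0.07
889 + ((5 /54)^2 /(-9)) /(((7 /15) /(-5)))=54439429 /61236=889.01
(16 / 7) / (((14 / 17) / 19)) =2584 / 49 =52.73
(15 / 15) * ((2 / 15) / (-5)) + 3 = 223 / 75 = 2.97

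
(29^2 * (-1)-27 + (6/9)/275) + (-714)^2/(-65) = -93425614/10725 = -8711.01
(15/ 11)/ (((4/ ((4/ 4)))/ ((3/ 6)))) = 0.17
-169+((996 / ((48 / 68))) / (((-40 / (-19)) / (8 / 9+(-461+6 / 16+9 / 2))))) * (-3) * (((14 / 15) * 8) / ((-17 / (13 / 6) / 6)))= -4703881039 / 900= -5226534.49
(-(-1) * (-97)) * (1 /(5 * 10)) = -97 /50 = -1.94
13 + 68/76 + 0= 264/19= 13.89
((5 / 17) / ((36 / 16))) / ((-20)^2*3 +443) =20 / 251379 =0.00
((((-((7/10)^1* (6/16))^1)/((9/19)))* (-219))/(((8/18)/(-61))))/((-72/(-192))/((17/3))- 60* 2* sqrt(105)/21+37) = 3197499640839/10640889320+12323517192* sqrt(105)/266022233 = 775.18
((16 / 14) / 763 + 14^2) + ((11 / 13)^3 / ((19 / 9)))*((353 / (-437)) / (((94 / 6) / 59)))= 893524100020029 / 4579156966657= 195.13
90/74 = 45/37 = 1.22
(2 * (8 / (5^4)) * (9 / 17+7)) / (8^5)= 1 / 170000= 0.00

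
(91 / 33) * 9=273 / 11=24.82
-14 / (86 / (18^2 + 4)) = -2296 / 43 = -53.40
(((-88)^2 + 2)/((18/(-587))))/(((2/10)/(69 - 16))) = -200821505/3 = -66940501.67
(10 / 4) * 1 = 5 / 2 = 2.50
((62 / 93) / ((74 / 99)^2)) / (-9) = -363 / 2738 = -0.13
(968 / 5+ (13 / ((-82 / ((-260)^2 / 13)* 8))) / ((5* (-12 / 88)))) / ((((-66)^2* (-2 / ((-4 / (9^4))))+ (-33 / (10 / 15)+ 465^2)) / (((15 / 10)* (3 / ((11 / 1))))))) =19274 / 1982491245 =0.00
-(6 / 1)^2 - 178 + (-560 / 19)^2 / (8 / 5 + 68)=-6329098 / 31407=-201.52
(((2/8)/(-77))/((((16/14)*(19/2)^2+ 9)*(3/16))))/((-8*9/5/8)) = 4/46629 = 0.00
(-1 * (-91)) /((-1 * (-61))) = 91 /61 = 1.49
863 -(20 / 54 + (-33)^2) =-6112 / 27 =-226.37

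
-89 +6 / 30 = -444 / 5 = -88.80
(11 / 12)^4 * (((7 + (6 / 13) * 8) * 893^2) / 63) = 1622887662451 / 16982784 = 95560.76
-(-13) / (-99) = -13 / 99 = -0.13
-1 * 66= -66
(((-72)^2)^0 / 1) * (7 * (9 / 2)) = 31.50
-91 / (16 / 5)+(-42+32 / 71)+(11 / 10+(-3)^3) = -544637 / 5680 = -95.89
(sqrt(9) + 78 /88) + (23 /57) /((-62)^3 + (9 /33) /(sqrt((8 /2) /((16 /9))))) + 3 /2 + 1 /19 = 17880658157 /3287493924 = 5.44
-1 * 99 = -99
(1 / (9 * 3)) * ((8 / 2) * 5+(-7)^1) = 13 / 27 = 0.48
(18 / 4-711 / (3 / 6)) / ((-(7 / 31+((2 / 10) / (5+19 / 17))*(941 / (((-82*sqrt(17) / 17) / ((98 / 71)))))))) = -32986067937977700*sqrt(17) / 202563137718217-14383938566556000 / 202563137718217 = -742.43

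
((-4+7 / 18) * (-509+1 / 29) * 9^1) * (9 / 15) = 287820 / 29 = 9924.83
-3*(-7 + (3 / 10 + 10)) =-99 / 10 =-9.90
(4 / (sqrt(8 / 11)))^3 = 22 * sqrt(22) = 103.19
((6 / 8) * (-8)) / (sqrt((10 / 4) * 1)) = -6 * sqrt(10) / 5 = -3.79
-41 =-41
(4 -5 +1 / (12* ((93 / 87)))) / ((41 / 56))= -4802 / 3813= -1.26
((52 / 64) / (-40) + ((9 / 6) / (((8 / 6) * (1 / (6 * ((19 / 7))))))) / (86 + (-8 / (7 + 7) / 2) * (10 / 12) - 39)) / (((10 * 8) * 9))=116737 / 226252800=0.00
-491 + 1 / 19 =-9328 / 19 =-490.95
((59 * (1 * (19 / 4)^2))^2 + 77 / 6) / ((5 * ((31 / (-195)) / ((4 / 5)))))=-17692376767 / 9920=-1783505.72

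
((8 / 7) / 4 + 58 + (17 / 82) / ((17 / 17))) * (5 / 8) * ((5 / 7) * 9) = 7554375 / 32144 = 235.02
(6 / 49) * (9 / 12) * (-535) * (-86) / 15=13803 / 49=281.69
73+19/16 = 1187/16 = 74.19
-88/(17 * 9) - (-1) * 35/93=-0.20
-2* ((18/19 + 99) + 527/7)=-46612/133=-350.47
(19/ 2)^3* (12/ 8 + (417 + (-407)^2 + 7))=142388124.44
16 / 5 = 3.20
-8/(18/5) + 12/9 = -8/9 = -0.89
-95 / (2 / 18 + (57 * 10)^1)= -855 / 5131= -0.17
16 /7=2.29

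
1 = 1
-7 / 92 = -0.08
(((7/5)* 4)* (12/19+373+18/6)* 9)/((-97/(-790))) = 284923296/1843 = 154597.56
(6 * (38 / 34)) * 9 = 1026 / 17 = 60.35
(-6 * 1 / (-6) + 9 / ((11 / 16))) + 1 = 166 / 11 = 15.09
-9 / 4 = -2.25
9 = 9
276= 276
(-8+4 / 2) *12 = -72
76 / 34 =38 / 17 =2.24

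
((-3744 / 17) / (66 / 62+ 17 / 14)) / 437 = -1624896 / 7347281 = -0.22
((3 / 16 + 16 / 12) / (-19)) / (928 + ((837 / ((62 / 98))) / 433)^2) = -13686697 / 160274990352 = -0.00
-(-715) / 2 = 715 / 2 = 357.50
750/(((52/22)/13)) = 4125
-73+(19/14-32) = -1451/14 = -103.64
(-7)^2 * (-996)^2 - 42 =48608742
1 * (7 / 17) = 7 / 17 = 0.41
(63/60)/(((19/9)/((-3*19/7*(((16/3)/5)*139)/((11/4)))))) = -218.36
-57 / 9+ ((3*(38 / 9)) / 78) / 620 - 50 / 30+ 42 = 2466379 / 72540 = 34.00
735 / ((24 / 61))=14945 / 8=1868.12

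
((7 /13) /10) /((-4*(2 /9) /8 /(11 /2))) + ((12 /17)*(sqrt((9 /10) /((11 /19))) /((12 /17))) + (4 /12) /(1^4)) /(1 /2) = -1559 /780 + 3*sqrt(2090) /55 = 0.49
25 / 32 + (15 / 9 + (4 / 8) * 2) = 331 / 96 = 3.45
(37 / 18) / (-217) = -37 / 3906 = -0.01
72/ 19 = 3.79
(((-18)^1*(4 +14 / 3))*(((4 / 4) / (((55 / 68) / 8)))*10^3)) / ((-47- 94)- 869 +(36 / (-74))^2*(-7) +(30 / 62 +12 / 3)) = 720308659200 / 470177477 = 1531.99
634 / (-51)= -634 / 51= -12.43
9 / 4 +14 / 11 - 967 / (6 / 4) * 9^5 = -1674944413 / 44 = -38066918.48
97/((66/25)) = 2425/66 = 36.74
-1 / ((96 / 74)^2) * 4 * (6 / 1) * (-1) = 1369 / 96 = 14.26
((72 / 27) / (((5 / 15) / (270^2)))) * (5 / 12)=243000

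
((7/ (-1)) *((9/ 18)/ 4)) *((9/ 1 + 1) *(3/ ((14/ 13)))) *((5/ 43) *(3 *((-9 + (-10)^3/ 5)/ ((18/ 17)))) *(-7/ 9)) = -8083075/ 6192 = -1305.41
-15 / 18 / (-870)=1 / 1044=0.00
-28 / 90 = -14 / 45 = -0.31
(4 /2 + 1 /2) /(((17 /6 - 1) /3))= 45 /11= 4.09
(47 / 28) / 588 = 47 / 16464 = 0.00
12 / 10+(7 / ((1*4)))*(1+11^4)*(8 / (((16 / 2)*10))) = 51271 / 20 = 2563.55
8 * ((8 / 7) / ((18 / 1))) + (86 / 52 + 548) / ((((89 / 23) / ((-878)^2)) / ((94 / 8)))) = 187567635330581 / 145782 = 1286630964.94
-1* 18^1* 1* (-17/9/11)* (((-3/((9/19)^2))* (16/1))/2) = -330.61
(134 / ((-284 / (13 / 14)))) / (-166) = 871 / 330008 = 0.00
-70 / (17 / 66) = -4620 / 17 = -271.76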